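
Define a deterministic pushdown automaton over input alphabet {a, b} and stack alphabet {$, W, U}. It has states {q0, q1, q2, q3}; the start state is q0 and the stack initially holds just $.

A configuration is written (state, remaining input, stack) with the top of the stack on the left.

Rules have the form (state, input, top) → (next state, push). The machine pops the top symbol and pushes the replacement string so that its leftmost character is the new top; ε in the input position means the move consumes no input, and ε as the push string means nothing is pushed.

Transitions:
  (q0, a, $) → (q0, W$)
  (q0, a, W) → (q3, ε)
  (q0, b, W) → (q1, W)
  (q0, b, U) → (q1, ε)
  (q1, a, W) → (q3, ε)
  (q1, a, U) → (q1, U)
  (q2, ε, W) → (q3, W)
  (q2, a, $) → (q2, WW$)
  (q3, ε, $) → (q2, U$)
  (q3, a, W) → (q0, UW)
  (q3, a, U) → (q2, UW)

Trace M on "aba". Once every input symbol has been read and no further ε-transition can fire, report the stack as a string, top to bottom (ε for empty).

(q0, aba, $)
  read a, top $: go to q0, push W$ → (q0, ba, W$)
  read b, top W: go to q1, push W → (q1, a, W$)
  read a, top W: go to q3, push ε → (q3, ε, $)
  ε-move, top $: go to q2, push U$ → (q2, ε, U$)
All input consumed in state q2 with stack U$.

U$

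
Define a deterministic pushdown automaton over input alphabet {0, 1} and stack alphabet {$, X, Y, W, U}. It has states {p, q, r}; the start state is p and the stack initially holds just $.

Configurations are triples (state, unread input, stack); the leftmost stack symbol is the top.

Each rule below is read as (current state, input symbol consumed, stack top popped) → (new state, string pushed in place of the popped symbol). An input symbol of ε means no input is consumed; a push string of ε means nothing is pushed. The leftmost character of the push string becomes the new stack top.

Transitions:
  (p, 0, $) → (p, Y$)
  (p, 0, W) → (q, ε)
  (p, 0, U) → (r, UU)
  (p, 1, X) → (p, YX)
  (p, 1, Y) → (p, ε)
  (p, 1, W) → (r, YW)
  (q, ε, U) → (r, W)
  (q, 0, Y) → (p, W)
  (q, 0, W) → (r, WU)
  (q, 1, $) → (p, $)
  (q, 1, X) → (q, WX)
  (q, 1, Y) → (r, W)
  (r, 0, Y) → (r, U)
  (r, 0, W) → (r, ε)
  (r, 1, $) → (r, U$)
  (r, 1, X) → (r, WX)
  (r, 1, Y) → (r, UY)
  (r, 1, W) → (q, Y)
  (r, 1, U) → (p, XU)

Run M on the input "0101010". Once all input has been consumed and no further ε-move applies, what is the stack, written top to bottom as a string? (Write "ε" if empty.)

Y$

(p, 0101010, $)
  read 0, top $: go to p, push Y$ → (p, 101010, Y$)
  read 1, top Y: go to p, push ε → (p, 01010, $)
  read 0, top $: go to p, push Y$ → (p, 1010, Y$)
  read 1, top Y: go to p, push ε → (p, 010, $)
  read 0, top $: go to p, push Y$ → (p, 10, Y$)
  read 1, top Y: go to p, push ε → (p, 0, $)
  read 0, top $: go to p, push Y$ → (p, ε, Y$)
All input consumed in state p with stack Y$.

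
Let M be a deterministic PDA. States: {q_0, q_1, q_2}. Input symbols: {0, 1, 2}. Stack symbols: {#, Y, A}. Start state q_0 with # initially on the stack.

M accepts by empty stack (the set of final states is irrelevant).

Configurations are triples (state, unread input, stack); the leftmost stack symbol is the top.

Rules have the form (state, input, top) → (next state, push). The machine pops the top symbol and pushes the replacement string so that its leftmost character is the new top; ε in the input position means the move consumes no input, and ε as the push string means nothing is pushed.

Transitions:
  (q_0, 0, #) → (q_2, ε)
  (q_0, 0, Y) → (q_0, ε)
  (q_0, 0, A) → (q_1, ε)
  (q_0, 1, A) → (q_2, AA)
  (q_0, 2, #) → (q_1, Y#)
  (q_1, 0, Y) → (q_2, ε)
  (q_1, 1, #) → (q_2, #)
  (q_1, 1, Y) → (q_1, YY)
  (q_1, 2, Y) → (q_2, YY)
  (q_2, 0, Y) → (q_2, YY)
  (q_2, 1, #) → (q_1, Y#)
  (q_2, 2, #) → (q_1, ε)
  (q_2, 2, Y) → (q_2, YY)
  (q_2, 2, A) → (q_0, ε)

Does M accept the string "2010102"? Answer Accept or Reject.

Accept

(q_0, 2010102, #)
  read 2, top #: go to q_1, push Y# → (q_1, 010102, Y#)
  read 0, top Y: go to q_2, push ε → (q_2, 10102, #)
  read 1, top #: go to q_1, push Y# → (q_1, 0102, Y#)
  read 0, top Y: go to q_2, push ε → (q_2, 102, #)
  read 1, top #: go to q_1, push Y# → (q_1, 02, Y#)
  read 0, top Y: go to q_2, push ε → (q_2, 2, #)
  read 2, top #: go to q_1, push ε → (q_1, ε, ε)
All input consumed and the stack is empty.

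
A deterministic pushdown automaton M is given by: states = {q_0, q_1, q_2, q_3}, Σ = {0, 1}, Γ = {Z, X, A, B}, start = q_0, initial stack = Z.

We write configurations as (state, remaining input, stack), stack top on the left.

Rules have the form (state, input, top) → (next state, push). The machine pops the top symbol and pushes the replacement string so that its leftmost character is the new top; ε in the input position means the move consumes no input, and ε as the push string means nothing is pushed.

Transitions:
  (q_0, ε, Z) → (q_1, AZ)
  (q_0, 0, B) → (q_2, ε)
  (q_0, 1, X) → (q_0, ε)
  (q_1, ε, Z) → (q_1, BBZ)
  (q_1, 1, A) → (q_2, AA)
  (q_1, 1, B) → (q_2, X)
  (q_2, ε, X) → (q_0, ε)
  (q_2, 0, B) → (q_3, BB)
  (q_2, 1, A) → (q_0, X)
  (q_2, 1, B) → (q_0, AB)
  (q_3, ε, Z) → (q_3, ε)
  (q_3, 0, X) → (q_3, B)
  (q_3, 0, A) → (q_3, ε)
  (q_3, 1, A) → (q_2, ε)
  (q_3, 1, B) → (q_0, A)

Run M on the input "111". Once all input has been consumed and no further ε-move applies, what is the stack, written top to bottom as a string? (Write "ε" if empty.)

(q_0, 111, Z)
  ε-move, top Z: go to q_1, push AZ → (q_1, 111, AZ)
  read 1, top A: go to q_2, push AA → (q_2, 11, AAZ)
  read 1, top A: go to q_0, push X → (q_0, 1, XAZ)
  read 1, top X: go to q_0, push ε → (q_0, ε, AZ)
All input consumed in state q_0 with stack AZ.

AZ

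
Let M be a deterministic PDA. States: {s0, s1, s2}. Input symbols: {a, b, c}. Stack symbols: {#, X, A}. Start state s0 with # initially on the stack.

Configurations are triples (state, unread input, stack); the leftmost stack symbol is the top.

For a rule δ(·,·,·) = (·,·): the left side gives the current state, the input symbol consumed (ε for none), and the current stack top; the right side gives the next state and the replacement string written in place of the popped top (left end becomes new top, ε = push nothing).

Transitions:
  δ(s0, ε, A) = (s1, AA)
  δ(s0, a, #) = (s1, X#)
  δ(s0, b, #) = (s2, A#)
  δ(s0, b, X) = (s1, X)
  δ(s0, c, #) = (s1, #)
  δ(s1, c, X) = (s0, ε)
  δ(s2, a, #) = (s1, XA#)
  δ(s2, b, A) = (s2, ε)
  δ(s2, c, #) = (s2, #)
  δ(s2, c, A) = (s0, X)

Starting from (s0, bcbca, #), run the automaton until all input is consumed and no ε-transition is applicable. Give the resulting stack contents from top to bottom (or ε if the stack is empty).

X#

(s0, bcbca, #)
  read b, top #: go to s2, push A# → (s2, cbca, A#)
  read c, top A: go to s0, push X → (s0, bca, X#)
  read b, top X: go to s1, push X → (s1, ca, X#)
  read c, top X: go to s0, push ε → (s0, a, #)
  read a, top #: go to s1, push X# → (s1, ε, X#)
All input consumed in state s1 with stack X#.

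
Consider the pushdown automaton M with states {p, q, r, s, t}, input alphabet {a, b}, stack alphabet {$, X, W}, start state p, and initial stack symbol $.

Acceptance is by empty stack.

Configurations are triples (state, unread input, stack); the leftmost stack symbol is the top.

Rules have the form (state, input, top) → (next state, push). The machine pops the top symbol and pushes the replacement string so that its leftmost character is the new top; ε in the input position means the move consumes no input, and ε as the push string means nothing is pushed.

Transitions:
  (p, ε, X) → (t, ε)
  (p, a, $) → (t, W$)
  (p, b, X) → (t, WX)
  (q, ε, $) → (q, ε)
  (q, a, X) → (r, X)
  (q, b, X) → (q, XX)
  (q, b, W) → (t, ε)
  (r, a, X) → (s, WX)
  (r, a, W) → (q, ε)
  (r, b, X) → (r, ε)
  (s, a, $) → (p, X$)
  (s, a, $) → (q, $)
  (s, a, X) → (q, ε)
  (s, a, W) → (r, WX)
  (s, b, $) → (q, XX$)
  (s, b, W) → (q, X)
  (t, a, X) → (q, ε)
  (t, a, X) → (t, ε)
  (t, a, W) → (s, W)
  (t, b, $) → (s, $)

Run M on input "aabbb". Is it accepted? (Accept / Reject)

Reject

No computation consumes all input and empties the stack.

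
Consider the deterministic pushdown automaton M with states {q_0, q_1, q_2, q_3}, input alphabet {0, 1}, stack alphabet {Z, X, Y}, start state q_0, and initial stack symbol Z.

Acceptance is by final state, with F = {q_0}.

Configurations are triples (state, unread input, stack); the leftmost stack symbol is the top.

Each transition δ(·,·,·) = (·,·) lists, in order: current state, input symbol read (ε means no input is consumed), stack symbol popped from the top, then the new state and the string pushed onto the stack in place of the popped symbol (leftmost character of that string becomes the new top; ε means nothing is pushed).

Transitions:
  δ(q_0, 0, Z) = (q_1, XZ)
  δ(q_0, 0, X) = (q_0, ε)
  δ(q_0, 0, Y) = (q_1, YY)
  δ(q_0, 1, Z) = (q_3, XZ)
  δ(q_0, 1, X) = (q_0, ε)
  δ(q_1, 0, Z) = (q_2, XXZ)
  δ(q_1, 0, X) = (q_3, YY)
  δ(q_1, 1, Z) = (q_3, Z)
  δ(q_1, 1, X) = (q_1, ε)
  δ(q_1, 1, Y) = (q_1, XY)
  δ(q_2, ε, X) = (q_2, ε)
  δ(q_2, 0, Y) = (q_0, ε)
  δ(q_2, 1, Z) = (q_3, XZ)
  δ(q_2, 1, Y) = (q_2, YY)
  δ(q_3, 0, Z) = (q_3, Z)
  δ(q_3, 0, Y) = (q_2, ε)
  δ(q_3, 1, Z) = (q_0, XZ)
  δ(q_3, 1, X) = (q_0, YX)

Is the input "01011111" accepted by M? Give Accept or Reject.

Reject

(q_0, 01011111, Z)
  read 0, top Z: go to q_1, push XZ → (q_1, 1011111, XZ)
  read 1, top X: go to q_1, push ε → (q_1, 011111, Z)
  read 0, top Z: go to q_2, push XXZ → (q_2, 11111, XXZ)
  ε-move, top X: go to q_2, push ε → (q_2, 11111, XZ)
  ε-move, top X: go to q_2, push ε → (q_2, 11111, Z)
  read 1, top Z: go to q_3, push XZ → (q_3, 1111, XZ)
  read 1, top X: go to q_0, push YX → (q_0, 111, YXZ)
No transition applies at (q_0, 111, YXZ); input not fully consumed.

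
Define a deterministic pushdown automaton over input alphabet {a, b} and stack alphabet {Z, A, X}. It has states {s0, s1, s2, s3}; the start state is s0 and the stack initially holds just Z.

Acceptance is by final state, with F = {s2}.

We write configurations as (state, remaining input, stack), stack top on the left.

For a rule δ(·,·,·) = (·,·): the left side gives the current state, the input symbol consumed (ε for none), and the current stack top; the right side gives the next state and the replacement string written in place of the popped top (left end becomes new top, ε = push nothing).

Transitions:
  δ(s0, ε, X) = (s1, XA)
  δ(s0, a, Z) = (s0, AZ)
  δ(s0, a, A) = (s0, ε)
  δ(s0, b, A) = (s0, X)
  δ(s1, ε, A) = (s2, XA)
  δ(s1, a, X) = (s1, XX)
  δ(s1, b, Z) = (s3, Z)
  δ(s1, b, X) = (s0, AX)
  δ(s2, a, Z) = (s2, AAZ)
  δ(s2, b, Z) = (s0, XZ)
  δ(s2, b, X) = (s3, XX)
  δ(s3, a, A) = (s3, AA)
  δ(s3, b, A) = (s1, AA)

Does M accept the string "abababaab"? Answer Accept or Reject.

(s0, abababaab, Z)
  read a, top Z: go to s0, push AZ → (s0, bababaab, AZ)
  read b, top A: go to s0, push X → (s0, ababaab, XZ)
  ε-move, top X: go to s1, push XA → (s1, ababaab, XAZ)
  read a, top X: go to s1, push XX → (s1, babaab, XXAZ)
  read b, top X: go to s0, push AX → (s0, abaab, AXXAZ)
  read a, top A: go to s0, push ε → (s0, baab, XXAZ)
  ε-move, top X: go to s1, push XA → (s1, baab, XAXAZ)
  read b, top X: go to s0, push AX → (s0, aab, AXAXAZ)
  read a, top A: go to s0, push ε → (s0, ab, XAXAZ)
  ε-move, top X: go to s1, push XA → (s1, ab, XAAXAZ)
  read a, top X: go to s1, push XX → (s1, b, XXAAXAZ)
  read b, top X: go to s0, push AX → (s0, ε, AXXAAXAZ)
All input consumed; state s0 ∉ F and no further ε-move applies.

Reject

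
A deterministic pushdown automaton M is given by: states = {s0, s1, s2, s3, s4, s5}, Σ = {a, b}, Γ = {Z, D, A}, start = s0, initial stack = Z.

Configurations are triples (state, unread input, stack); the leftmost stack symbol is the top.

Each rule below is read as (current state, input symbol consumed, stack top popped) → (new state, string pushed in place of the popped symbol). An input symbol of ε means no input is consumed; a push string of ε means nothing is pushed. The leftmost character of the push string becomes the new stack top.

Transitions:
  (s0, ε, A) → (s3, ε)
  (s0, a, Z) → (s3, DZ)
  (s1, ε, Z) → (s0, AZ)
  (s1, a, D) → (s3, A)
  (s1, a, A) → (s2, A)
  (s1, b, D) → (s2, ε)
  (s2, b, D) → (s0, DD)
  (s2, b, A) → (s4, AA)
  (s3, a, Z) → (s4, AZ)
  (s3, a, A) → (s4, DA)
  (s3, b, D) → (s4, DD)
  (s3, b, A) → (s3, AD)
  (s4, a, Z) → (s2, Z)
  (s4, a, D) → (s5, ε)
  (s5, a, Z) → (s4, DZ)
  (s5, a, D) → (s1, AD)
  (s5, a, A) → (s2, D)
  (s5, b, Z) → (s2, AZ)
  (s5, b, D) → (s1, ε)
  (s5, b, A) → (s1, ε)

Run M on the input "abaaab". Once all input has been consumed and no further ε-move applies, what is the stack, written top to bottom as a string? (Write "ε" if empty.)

AADZ

(s0, abaaab, Z)
  read a, top Z: go to s3, push DZ → (s3, baaab, DZ)
  read b, top D: go to s4, push DD → (s4, aaab, DDZ)
  read a, top D: go to s5, push ε → (s5, aab, DZ)
  read a, top D: go to s1, push AD → (s1, ab, ADZ)
  read a, top A: go to s2, push A → (s2, b, ADZ)
  read b, top A: go to s4, push AA → (s4, ε, AADZ)
All input consumed in state s4 with stack AADZ.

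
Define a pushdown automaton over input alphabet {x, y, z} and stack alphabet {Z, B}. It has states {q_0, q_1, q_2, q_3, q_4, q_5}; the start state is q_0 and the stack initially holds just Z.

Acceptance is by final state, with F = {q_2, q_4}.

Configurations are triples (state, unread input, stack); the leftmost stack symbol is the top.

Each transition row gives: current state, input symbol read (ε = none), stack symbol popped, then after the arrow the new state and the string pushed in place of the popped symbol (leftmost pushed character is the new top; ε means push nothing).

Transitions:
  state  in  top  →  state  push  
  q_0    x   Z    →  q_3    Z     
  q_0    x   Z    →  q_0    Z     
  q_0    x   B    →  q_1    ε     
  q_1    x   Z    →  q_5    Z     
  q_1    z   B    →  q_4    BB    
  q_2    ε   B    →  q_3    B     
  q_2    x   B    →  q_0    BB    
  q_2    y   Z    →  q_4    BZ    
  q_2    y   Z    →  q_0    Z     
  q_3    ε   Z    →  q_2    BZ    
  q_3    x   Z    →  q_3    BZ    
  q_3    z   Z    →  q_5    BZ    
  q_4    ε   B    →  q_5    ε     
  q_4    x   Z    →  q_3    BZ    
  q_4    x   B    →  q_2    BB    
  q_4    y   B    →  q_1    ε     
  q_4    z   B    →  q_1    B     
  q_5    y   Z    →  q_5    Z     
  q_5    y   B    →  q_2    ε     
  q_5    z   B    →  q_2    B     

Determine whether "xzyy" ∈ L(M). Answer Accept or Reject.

Accept

One accepting computation: (q_0, xzyy, Z) ⊢ (q_3, zyy, Z) ⊢ (q_5, yy, BZ) ⊢ (q_2, y, Z) ⊢ (q_4, ε, BZ)
All input consumed and state q_4 ∈ F.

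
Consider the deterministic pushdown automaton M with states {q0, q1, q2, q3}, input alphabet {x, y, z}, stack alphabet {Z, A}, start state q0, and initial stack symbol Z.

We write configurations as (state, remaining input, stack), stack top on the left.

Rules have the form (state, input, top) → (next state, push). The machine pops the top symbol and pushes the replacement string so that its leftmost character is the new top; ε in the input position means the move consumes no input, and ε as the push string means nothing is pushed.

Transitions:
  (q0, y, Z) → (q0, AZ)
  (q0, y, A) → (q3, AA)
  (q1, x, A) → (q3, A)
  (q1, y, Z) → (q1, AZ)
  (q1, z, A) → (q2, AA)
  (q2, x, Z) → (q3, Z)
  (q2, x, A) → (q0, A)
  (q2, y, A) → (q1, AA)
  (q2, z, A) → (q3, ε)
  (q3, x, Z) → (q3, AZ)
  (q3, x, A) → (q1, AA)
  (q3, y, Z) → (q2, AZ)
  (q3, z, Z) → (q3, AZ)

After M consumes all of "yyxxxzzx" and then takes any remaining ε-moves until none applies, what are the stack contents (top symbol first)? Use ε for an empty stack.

AAAAAZ

(q0, yyxxxzzx, Z)
  read y, top Z: go to q0, push AZ → (q0, yxxxzzx, AZ)
  read y, top A: go to q3, push AA → (q3, xxxzzx, AAZ)
  read x, top A: go to q1, push AA → (q1, xxzzx, AAAZ)
  read x, top A: go to q3, push A → (q3, xzzx, AAAZ)
  read x, top A: go to q1, push AA → (q1, zzx, AAAAZ)
  read z, top A: go to q2, push AA → (q2, zx, AAAAAZ)
  read z, top A: go to q3, push ε → (q3, x, AAAAZ)
  read x, top A: go to q1, push AA → (q1, ε, AAAAAZ)
All input consumed in state q1 with stack AAAAAZ.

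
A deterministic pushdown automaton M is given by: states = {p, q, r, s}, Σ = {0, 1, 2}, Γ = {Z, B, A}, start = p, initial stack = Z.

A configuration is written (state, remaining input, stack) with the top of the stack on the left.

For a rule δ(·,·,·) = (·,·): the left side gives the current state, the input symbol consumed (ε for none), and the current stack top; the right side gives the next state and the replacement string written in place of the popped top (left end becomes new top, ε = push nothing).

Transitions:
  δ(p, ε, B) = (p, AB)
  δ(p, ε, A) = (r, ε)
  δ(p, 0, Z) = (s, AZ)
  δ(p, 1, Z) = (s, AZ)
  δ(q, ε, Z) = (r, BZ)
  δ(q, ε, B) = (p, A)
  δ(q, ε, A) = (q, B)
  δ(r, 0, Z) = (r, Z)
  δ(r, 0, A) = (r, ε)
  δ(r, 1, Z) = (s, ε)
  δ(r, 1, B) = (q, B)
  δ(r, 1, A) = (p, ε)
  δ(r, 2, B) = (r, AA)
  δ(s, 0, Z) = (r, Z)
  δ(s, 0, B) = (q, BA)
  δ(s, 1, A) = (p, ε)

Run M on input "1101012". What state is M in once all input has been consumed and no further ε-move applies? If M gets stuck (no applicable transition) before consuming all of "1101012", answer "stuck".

(p, 1101012, Z) ⊢ (s, 101012, AZ) ⊢ (p, 01012, Z) ⊢ (s, 1012, AZ) ⊢ (p, 012, Z) ⊢ (s, 12, AZ) ⊢ (p, 2, Z)
No transition for (p, 2, top Z); M blocks with input 2 remaining.

stuck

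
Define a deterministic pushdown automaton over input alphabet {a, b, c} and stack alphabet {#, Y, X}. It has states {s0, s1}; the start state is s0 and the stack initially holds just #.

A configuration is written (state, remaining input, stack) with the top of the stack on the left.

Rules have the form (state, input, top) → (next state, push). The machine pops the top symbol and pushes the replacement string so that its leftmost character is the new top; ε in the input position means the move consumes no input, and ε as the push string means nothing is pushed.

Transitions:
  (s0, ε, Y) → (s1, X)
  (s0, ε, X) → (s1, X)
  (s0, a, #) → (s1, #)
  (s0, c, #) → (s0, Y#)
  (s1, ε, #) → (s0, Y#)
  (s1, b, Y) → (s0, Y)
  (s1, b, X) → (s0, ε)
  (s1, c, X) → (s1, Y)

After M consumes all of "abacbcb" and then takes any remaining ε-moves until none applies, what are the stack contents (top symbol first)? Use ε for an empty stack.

(s0, abacbcb, #) ⊢ (s1, bacbcb, #) ⊢ (s0, bacbcb, Y#) ⊢ (s1, bacbcb, X#) ⊢ (s0, acbcb, #) ⊢ (s1, cbcb, #) ⊢ (s0, cbcb, Y#) ⊢ (s1, cbcb, X#) ⊢ (s1, bcb, Y#) ⊢ (s0, cb, Y#) ⊢ (s1, cb, X#) ⊢ (s1, b, Y#) ⊢ (s0, ε, Y#) ⊢ (s1, ε, X#)
All input consumed in state s1 with stack X#.

X#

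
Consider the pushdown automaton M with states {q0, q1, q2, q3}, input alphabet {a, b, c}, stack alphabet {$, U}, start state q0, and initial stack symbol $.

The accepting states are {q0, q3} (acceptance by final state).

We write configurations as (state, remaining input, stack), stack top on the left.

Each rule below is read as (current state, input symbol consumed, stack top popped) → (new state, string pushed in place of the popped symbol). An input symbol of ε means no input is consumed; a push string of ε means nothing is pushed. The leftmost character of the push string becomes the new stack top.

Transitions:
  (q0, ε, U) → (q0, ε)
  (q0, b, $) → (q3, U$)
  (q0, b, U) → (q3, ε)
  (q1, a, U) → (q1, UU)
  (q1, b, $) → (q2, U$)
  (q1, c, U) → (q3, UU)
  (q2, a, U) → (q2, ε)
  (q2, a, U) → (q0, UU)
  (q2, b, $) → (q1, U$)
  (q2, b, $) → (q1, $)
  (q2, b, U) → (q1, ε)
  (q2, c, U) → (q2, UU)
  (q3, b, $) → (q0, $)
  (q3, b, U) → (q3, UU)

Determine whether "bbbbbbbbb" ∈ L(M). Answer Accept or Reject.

Accept

One accepting computation: (q0, bbbbbbbbb, $) ⊢ (q3, bbbbbbbb, U$) ⊢ (q3, bbbbbbb, UU$) ⊢ (q3, bbbbbb, UUU$) ⊢ (q3, bbbbb, UUUU$) ⊢ (q3, bbbb, UUUUU$) ⊢ (q3, bbb, UUUUUU$) ⊢ (q3, bb, UUUUUUU$) ⊢ (q3, b, UUUUUUUU$) ⊢ (q3, ε, UUUUUUUUU$)
All input consumed and state q3 ∈ F.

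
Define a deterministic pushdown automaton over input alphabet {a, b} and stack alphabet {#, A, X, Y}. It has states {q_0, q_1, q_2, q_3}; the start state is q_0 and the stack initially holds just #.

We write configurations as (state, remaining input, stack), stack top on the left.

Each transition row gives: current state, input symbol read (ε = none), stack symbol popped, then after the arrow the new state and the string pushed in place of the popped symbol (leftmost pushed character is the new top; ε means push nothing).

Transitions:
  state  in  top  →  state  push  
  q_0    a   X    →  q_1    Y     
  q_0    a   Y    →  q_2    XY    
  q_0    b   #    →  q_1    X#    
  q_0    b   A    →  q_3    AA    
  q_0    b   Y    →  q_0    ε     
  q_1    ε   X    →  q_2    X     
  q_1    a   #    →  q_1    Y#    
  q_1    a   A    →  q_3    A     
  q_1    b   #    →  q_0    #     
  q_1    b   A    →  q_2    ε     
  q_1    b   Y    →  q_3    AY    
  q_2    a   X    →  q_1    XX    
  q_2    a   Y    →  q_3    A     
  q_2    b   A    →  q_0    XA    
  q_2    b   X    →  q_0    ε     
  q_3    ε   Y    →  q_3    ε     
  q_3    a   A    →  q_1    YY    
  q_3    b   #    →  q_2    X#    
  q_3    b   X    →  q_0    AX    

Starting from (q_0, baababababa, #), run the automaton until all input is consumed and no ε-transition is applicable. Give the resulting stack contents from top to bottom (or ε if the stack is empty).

YYYYYYYX#

(q_0, baababababa, #)
  read b, top #: go to q_1, push X# → (q_1, aababababa, X#)
  ε-move, top X: go to q_2, push X → (q_2, aababababa, X#)
  read a, top X: go to q_1, push XX → (q_1, ababababa, XX#)
  ε-move, top X: go to q_2, push X → (q_2, ababababa, XX#)
  read a, top X: go to q_1, push XX → (q_1, babababa, XXX#)
  ε-move, top X: go to q_2, push X → (q_2, babababa, XXX#)
  read b, top X: go to q_0, push ε → (q_0, abababa, XX#)
  read a, top X: go to q_1, push Y → (q_1, bababa, YX#)
  read b, top Y: go to q_3, push AY → (q_3, ababa, AYX#)
  read a, top A: go to q_1, push YY → (q_1, baba, YYYX#)
  read b, top Y: go to q_3, push AY → (q_3, aba, AYYYX#)
  read a, top A: go to q_1, push YY → (q_1, ba, YYYYYX#)
  read b, top Y: go to q_3, push AY → (q_3, a, AYYYYYX#)
  read a, top A: go to q_1, push YY → (q_1, ε, YYYYYYYX#)
All input consumed in state q_1 with stack YYYYYYYX#.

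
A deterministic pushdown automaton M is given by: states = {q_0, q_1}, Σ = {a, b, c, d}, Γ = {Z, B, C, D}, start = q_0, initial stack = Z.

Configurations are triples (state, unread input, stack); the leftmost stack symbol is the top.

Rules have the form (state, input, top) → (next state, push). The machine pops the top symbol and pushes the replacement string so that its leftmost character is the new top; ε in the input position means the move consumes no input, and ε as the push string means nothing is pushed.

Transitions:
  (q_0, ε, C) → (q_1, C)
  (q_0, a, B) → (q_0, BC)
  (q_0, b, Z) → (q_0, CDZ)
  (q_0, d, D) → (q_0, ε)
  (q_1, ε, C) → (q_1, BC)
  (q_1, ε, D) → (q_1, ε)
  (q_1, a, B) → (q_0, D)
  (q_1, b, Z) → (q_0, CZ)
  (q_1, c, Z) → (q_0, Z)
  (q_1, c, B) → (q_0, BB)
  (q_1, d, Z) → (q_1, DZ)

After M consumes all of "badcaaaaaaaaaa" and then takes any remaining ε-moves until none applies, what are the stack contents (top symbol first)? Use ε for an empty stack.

BCCCCCCCCCCBCDZ

(q_0, badcaaaaaaaaaa, Z)
  read b, top Z: go to q_0, push CDZ → (q_0, adcaaaaaaaaaa, CDZ)
  ε-move, top C: go to q_1, push C → (q_1, adcaaaaaaaaaa, CDZ)
  ε-move, top C: go to q_1, push BC → (q_1, adcaaaaaaaaaa, BCDZ)
  read a, top B: go to q_0, push D → (q_0, dcaaaaaaaaaa, DCDZ)
  read d, top D: go to q_0, push ε → (q_0, caaaaaaaaaa, CDZ)
  ε-move, top C: go to q_1, push C → (q_1, caaaaaaaaaa, CDZ)
  ε-move, top C: go to q_1, push BC → (q_1, caaaaaaaaaa, BCDZ)
  read c, top B: go to q_0, push BB → (q_0, aaaaaaaaaa, BBCDZ)
  read a, top B: go to q_0, push BC → (q_0, aaaaaaaaa, BCBCDZ)
  read a, top B: go to q_0, push BC → (q_0, aaaaaaaa, BCCBCDZ)
  read a, top B: go to q_0, push BC → (q_0, aaaaaaa, BCCCBCDZ)
  read a, top B: go to q_0, push BC → (q_0, aaaaaa, BCCCCBCDZ)
  read a, top B: go to q_0, push BC → (q_0, aaaaa, BCCCCCBCDZ)
  read a, top B: go to q_0, push BC → (q_0, aaaa, BCCCCCCBCDZ)
  read a, top B: go to q_0, push BC → (q_0, aaa, BCCCCCCCBCDZ)
  read a, top B: go to q_0, push BC → (q_0, aa, BCCCCCCCCBCDZ)
  read a, top B: go to q_0, push BC → (q_0, a, BCCCCCCCCCBCDZ)
  read a, top B: go to q_0, push BC → (q_0, ε, BCCCCCCCCCCBCDZ)
All input consumed in state q_0 with stack BCCCCCCCCCCBCDZ.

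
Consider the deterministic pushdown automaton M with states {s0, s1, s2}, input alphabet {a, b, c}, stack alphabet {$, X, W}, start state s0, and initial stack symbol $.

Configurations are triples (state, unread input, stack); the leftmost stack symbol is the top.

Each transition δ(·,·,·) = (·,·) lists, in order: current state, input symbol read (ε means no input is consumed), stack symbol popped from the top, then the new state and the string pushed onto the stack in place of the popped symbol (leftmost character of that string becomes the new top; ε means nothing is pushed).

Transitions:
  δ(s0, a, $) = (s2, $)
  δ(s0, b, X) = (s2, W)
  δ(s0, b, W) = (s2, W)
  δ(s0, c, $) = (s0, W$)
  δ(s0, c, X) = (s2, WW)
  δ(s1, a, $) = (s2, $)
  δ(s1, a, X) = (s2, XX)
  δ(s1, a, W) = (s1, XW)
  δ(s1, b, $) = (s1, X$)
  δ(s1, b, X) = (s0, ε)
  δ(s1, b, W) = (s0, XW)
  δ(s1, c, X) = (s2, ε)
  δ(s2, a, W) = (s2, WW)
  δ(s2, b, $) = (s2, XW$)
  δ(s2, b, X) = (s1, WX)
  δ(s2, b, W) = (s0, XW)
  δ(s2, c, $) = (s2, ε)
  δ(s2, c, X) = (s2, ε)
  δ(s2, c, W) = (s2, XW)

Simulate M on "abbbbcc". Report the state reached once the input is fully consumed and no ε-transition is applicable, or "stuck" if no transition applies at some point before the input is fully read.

(s0, abbbbcc, $) ⊢ (s2, bbbbcc, $) ⊢ (s2, bbbcc, XW$) ⊢ (s1, bbcc, WXW$) ⊢ (s0, bcc, XWXW$) ⊢ (s2, cc, WWXW$) ⊢ (s2, c, XWWXW$) ⊢ (s2, ε, WWXW$)
All input consumed; M is in state s2.

s2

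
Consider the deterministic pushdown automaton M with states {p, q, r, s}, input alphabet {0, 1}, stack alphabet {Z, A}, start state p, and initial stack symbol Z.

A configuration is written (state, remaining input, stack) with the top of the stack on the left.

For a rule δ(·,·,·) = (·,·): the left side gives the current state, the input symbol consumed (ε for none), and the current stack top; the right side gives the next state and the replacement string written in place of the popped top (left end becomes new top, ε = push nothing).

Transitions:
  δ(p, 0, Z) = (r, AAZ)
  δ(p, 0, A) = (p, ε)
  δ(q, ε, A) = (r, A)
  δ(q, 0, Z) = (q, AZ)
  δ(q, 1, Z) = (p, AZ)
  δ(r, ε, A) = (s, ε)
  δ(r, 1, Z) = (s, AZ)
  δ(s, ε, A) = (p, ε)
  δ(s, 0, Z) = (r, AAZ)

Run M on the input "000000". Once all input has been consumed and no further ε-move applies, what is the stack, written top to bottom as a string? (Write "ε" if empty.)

(p, 000000, Z) ⊢ (r, 00000, AAZ) ⊢ (s, 00000, AZ) ⊢ (p, 00000, Z) ⊢ (r, 0000, AAZ) ⊢ (s, 0000, AZ) ⊢ (p, 0000, Z) ⊢ (r, 000, AAZ) ⊢ (s, 000, AZ) ⊢ (p, 000, Z) ⊢ (r, 00, AAZ) ⊢ (s, 00, AZ) ⊢ (p, 00, Z) ⊢ (r, 0, AAZ) ⊢ (s, 0, AZ) ⊢ (p, 0, Z) ⊢ (r, ε, AAZ) ⊢ (s, ε, AZ) ⊢ (p, ε, Z)
All input consumed in state p with stack Z.

Z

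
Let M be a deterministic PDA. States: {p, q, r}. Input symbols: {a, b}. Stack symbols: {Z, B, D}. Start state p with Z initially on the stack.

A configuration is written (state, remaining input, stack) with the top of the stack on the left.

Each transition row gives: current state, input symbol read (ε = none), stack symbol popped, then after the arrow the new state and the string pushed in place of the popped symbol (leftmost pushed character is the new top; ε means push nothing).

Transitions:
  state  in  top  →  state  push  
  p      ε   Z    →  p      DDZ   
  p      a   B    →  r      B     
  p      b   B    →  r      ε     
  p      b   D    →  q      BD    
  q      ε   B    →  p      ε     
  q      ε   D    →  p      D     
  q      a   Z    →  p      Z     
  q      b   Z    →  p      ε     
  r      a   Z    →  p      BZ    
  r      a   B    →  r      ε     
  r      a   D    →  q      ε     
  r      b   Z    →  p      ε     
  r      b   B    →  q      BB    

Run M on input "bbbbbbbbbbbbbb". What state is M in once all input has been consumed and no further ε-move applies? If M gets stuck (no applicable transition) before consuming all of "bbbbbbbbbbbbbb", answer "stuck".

(p, bbbbbbbbbbbbbb, Z) ⊢ (p, bbbbbbbbbbbbbb, DDZ) ⊢ (q, bbbbbbbbbbbbb, BDDZ) ⊢ (p, bbbbbbbbbbbbb, DDZ) ⊢ (q, bbbbbbbbbbbb, BDDZ) ⊢ (p, bbbbbbbbbbbb, DDZ) ⊢ (q, bbbbbbbbbbb, BDDZ) ⊢ (p, bbbbbbbbbbb, DDZ) ⊢ (q, bbbbbbbbbb, BDDZ) ⊢ (p, bbbbbbbbbb, DDZ) ⊢ (q, bbbbbbbbb, BDDZ) ⊢ (p, bbbbbbbbb, DDZ) ⊢ (q, bbbbbbbb, BDDZ) ⊢ (p, bbbbbbbb, DDZ) ⊢ (q, bbbbbbb, BDDZ) ⊢ (p, bbbbbbb, DDZ) ⊢ (q, bbbbbb, BDDZ) ⊢ (p, bbbbbb, DDZ) ⊢ (q, bbbbb, BDDZ) ⊢ (p, bbbbb, DDZ) ⊢ (q, bbbb, BDDZ) ⊢ (p, bbbb, DDZ) ⊢ (q, bbb, BDDZ) ⊢ (p, bbb, DDZ) ⊢ (q, bb, BDDZ) ⊢ (p, bb, DDZ) ⊢ (q, b, BDDZ) ⊢ (p, b, DDZ) ⊢ (q, ε, BDDZ) ⊢ (p, ε, DDZ)
All input consumed; M is in state p.

p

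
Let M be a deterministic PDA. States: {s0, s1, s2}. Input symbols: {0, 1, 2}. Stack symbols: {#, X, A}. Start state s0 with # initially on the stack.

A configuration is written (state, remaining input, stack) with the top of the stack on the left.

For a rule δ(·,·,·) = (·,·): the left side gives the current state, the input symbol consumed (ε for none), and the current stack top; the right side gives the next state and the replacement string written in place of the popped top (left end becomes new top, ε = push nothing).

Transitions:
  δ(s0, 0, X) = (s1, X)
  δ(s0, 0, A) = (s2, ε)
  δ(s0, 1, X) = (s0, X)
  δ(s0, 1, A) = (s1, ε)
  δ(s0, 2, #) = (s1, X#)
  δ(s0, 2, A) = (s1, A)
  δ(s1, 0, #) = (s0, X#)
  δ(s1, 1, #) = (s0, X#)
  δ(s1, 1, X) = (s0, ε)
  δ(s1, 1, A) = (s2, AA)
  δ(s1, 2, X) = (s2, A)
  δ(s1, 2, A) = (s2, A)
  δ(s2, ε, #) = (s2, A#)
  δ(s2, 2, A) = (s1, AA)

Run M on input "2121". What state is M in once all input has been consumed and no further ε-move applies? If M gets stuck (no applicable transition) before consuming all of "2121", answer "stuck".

(s0, 2121, #)
  read 2, top #: go to s1, push X# → (s1, 121, X#)
  read 1, top X: go to s0, push ε → (s0, 21, #)
  read 2, top #: go to s1, push X# → (s1, 1, X#)
  read 1, top X: go to s0, push ε → (s0, ε, #)
All input consumed; M is in state s0.

s0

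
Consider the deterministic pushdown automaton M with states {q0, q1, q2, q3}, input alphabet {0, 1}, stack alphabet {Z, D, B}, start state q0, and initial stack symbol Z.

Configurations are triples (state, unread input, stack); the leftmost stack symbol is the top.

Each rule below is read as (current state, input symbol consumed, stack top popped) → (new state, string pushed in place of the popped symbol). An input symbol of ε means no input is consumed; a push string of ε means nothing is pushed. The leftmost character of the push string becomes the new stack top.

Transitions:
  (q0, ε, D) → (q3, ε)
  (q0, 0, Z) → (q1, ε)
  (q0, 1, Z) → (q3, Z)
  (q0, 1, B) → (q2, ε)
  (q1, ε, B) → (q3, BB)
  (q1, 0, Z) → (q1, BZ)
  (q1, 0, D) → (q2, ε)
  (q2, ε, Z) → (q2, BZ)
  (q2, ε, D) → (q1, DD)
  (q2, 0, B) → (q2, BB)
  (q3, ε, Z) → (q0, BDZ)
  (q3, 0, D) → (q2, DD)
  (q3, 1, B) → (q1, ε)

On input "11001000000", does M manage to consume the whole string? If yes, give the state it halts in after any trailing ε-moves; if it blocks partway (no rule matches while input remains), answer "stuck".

stuck

(q0, 11001000000, Z)
  read 1, top Z: go to q3, push Z → (q3, 1001000000, Z)
  ε-move, top Z: go to q0, push BDZ → (q0, 1001000000, BDZ)
  read 1, top B: go to q2, push ε → (q2, 001000000, DZ)
  ε-move, top D: go to q1, push DD → (q1, 001000000, DDZ)
  read 0, top D: go to q2, push ε → (q2, 01000000, DZ)
  ε-move, top D: go to q1, push DD → (q1, 01000000, DDZ)
  read 0, top D: go to q2, push ε → (q2, 1000000, DZ)
  ε-move, top D: go to q1, push DD → (q1, 1000000, DDZ)
No transition for (q1, 1, top D); M blocks with input 1000000 remaining.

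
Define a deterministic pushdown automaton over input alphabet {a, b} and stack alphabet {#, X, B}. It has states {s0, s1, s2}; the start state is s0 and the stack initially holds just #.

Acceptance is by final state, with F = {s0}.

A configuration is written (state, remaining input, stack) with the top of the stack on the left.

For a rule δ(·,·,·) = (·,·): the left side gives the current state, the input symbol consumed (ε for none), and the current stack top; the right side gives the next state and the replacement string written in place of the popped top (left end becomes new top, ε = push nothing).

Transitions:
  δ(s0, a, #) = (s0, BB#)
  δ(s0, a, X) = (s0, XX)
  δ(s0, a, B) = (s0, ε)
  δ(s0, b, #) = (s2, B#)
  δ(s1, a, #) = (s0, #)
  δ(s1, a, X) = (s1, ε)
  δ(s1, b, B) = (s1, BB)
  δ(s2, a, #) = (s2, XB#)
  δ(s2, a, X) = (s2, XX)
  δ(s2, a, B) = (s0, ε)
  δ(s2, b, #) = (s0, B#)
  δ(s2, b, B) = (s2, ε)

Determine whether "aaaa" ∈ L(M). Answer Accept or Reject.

(s0, aaaa, #)
  read a, top #: go to s0, push BB# → (s0, aaa, BB#)
  read a, top B: go to s0, push ε → (s0, aa, B#)
  read a, top B: go to s0, push ε → (s0, a, #)
  read a, top #: go to s0, push BB# → (s0, ε, BB#)
All input consumed; state s0 ∈ F.

Accept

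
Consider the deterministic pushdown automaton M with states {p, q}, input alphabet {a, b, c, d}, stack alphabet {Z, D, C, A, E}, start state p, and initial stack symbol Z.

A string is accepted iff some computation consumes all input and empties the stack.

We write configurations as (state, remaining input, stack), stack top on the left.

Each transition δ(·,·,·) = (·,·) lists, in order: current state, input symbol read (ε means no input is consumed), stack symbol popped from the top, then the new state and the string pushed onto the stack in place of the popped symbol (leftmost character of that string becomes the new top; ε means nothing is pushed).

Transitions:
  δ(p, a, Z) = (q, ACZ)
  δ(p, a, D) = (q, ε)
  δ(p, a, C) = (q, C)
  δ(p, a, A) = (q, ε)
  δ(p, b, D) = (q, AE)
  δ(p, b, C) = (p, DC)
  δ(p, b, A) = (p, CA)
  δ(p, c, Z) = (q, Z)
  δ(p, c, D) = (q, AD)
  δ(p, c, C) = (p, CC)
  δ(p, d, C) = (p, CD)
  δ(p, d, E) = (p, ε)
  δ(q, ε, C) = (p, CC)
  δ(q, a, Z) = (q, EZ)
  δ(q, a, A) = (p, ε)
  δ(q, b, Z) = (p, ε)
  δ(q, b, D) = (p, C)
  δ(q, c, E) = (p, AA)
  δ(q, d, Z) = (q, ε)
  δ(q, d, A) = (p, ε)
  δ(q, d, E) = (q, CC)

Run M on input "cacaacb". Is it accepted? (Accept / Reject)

Accept

(p, cacaacb, Z) ⊢ (q, acaacb, Z) ⊢ (q, caacb, EZ) ⊢ (p, aacb, AAZ) ⊢ (q, acb, AZ) ⊢ (p, cb, Z) ⊢ (q, b, Z) ⊢ (p, ε, ε)
All input consumed and the stack is empty.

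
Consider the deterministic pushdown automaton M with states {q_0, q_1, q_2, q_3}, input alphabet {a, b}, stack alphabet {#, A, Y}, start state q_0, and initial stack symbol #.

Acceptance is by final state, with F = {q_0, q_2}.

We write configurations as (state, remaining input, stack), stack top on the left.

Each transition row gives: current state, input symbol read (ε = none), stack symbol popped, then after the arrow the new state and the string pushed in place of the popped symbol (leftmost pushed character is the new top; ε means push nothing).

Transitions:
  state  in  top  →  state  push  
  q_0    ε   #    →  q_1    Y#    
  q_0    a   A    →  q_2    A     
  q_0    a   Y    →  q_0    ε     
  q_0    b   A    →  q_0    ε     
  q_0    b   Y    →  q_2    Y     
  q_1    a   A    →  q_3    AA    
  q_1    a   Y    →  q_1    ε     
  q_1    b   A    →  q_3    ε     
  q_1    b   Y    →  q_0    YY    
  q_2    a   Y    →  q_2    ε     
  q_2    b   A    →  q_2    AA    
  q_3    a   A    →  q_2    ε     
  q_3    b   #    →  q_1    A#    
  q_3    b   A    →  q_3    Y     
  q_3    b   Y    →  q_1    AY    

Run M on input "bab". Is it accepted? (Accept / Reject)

(q_0, bab, #) ⊢ (q_1, bab, Y#) ⊢ (q_0, ab, YY#) ⊢ (q_0, b, Y#) ⊢ (q_2, ε, Y#)
All input consumed; state q_2 ∈ F.

Accept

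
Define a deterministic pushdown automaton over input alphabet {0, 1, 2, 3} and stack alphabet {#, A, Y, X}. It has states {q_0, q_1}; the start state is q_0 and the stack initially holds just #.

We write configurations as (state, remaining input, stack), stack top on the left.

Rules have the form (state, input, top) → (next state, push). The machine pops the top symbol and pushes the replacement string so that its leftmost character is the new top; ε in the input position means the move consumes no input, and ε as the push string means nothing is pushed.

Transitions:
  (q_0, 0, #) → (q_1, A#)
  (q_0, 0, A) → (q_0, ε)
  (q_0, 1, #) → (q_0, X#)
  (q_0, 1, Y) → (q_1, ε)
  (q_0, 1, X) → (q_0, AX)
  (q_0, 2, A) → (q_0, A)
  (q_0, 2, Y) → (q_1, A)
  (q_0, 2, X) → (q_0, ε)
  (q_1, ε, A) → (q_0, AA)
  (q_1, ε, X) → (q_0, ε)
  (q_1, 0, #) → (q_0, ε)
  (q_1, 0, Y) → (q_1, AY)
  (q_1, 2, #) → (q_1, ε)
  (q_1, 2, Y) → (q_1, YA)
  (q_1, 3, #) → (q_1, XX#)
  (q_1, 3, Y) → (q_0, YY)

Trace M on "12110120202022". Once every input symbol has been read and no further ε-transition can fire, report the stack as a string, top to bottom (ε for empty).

A#

(q_0, 12110120202022, #)
  read 1, top #: go to q_0, push X# → (q_0, 2110120202022, X#)
  read 2, top X: go to q_0, push ε → (q_0, 110120202022, #)
  read 1, top #: go to q_0, push X# → (q_0, 10120202022, X#)
  read 1, top X: go to q_0, push AX → (q_0, 0120202022, AX#)
  read 0, top A: go to q_0, push ε → (q_0, 120202022, X#)
  read 1, top X: go to q_0, push AX → (q_0, 20202022, AX#)
  read 2, top A: go to q_0, push A → (q_0, 0202022, AX#)
  read 0, top A: go to q_0, push ε → (q_0, 202022, X#)
  read 2, top X: go to q_0, push ε → (q_0, 02022, #)
  read 0, top #: go to q_1, push A# → (q_1, 2022, A#)
  ε-move, top A: go to q_0, push AA → (q_0, 2022, AA#)
  read 2, top A: go to q_0, push A → (q_0, 022, AA#)
  read 0, top A: go to q_0, push ε → (q_0, 22, A#)
  read 2, top A: go to q_0, push A → (q_0, 2, A#)
  read 2, top A: go to q_0, push A → (q_0, ε, A#)
All input consumed in state q_0 with stack A#.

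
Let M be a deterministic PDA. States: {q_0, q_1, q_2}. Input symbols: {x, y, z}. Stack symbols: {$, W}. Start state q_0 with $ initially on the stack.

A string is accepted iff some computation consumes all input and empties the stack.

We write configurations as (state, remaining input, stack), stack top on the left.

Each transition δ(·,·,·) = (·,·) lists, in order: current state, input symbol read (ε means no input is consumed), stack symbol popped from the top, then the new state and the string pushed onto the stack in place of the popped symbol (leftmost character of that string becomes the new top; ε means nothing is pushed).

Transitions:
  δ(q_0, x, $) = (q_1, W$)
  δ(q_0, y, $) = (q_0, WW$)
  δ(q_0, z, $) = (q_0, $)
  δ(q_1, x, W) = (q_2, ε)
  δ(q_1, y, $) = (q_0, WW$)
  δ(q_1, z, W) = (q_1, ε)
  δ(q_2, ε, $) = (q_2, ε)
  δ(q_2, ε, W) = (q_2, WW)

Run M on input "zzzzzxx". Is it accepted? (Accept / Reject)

Accept

(q_0, zzzzzxx, $)
  read z, top $: go to q_0, push $ → (q_0, zzzzxx, $)
  read z, top $: go to q_0, push $ → (q_0, zzzxx, $)
  read z, top $: go to q_0, push $ → (q_0, zzxx, $)
  read z, top $: go to q_0, push $ → (q_0, zxx, $)
  read z, top $: go to q_0, push $ → (q_0, xx, $)
  read x, top $: go to q_1, push W$ → (q_1, x, W$)
  read x, top W: go to q_2, push ε → (q_2, ε, $)
  ε-move, top $: go to q_2, push ε → (q_2, ε, ε)
All input consumed and the stack is empty.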